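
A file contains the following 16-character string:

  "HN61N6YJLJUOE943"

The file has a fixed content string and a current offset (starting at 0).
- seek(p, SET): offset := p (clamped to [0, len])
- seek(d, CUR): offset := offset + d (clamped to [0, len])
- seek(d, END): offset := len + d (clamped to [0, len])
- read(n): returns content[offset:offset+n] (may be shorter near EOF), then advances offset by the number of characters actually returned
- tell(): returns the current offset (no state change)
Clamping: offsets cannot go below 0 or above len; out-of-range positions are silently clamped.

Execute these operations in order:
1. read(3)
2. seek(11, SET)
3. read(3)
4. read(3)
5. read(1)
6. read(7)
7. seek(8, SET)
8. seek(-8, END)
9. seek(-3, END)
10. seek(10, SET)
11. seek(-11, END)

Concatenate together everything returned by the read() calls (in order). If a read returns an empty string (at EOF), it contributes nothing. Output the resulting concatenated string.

After 1 (read(3)): returned 'HN6', offset=3
After 2 (seek(11, SET)): offset=11
After 3 (read(3)): returned 'OE9', offset=14
After 4 (read(3)): returned '43', offset=16
After 5 (read(1)): returned '', offset=16
After 6 (read(7)): returned '', offset=16
After 7 (seek(8, SET)): offset=8
After 8 (seek(-8, END)): offset=8
After 9 (seek(-3, END)): offset=13
After 10 (seek(10, SET)): offset=10
After 11 (seek(-11, END)): offset=5

Answer: HN6OE943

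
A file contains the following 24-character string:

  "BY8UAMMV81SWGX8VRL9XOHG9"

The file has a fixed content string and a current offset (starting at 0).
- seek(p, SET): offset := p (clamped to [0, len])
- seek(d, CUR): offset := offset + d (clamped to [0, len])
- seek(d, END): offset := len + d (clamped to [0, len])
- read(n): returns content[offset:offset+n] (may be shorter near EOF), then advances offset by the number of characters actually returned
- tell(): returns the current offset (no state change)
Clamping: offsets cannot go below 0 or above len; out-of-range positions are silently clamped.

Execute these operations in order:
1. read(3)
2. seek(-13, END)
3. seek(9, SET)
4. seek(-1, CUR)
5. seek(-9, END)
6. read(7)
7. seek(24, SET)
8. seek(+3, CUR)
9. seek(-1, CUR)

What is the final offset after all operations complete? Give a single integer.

Answer: 23

Derivation:
After 1 (read(3)): returned 'BY8', offset=3
After 2 (seek(-13, END)): offset=11
After 3 (seek(9, SET)): offset=9
After 4 (seek(-1, CUR)): offset=8
After 5 (seek(-9, END)): offset=15
After 6 (read(7)): returned 'VRL9XOH', offset=22
After 7 (seek(24, SET)): offset=24
After 8 (seek(+3, CUR)): offset=24
After 9 (seek(-1, CUR)): offset=23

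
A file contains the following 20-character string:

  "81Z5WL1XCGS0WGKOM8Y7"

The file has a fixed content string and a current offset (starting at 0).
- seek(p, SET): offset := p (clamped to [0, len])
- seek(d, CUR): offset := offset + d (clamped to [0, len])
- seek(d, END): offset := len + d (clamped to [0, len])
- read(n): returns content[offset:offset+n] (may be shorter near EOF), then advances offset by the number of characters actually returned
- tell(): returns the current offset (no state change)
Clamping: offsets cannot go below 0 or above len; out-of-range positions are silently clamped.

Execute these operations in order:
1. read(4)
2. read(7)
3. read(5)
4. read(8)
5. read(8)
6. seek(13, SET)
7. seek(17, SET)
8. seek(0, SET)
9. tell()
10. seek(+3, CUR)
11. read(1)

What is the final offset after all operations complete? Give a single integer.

After 1 (read(4)): returned '81Z5', offset=4
After 2 (read(7)): returned 'WL1XCGS', offset=11
After 3 (read(5)): returned '0WGKO', offset=16
After 4 (read(8)): returned 'M8Y7', offset=20
After 5 (read(8)): returned '', offset=20
After 6 (seek(13, SET)): offset=13
After 7 (seek(17, SET)): offset=17
After 8 (seek(0, SET)): offset=0
After 9 (tell()): offset=0
After 10 (seek(+3, CUR)): offset=3
After 11 (read(1)): returned '5', offset=4

Answer: 4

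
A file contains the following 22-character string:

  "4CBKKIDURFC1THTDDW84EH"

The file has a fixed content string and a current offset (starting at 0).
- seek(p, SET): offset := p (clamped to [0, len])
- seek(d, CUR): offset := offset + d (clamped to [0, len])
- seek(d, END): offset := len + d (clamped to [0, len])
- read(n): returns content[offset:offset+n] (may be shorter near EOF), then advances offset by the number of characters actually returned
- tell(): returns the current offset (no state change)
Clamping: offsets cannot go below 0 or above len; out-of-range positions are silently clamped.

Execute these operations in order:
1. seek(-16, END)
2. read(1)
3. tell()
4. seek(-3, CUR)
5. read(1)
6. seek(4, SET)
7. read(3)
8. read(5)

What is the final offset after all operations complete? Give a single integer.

Answer: 12

Derivation:
After 1 (seek(-16, END)): offset=6
After 2 (read(1)): returned 'D', offset=7
After 3 (tell()): offset=7
After 4 (seek(-3, CUR)): offset=4
After 5 (read(1)): returned 'K', offset=5
After 6 (seek(4, SET)): offset=4
After 7 (read(3)): returned 'KID', offset=7
After 8 (read(5)): returned 'URFC1', offset=12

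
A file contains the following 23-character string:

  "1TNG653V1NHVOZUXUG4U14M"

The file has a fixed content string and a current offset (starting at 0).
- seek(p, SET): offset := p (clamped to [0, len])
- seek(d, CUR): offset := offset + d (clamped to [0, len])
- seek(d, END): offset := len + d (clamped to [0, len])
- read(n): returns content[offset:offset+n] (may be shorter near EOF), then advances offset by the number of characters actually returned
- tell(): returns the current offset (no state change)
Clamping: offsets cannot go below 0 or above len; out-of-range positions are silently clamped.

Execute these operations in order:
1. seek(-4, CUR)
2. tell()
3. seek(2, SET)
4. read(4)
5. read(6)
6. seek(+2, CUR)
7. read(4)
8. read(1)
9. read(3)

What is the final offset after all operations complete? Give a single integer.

Answer: 22

Derivation:
After 1 (seek(-4, CUR)): offset=0
After 2 (tell()): offset=0
After 3 (seek(2, SET)): offset=2
After 4 (read(4)): returned 'NG65', offset=6
After 5 (read(6)): returned '3V1NHV', offset=12
After 6 (seek(+2, CUR)): offset=14
After 7 (read(4)): returned 'UXUG', offset=18
After 8 (read(1)): returned '4', offset=19
After 9 (read(3)): returned 'U14', offset=22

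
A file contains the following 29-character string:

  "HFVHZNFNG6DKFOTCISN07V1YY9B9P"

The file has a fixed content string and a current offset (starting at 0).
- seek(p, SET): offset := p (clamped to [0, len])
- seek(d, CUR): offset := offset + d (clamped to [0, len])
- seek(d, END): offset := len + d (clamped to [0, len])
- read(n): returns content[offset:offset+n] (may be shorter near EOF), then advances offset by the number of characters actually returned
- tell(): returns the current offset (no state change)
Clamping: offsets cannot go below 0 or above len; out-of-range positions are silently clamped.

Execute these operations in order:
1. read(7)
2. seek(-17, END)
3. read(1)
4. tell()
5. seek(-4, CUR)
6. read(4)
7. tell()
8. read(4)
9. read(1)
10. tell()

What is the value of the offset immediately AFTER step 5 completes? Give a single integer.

Answer: 9

Derivation:
After 1 (read(7)): returned 'HFVHZNF', offset=7
After 2 (seek(-17, END)): offset=12
After 3 (read(1)): returned 'F', offset=13
After 4 (tell()): offset=13
After 5 (seek(-4, CUR)): offset=9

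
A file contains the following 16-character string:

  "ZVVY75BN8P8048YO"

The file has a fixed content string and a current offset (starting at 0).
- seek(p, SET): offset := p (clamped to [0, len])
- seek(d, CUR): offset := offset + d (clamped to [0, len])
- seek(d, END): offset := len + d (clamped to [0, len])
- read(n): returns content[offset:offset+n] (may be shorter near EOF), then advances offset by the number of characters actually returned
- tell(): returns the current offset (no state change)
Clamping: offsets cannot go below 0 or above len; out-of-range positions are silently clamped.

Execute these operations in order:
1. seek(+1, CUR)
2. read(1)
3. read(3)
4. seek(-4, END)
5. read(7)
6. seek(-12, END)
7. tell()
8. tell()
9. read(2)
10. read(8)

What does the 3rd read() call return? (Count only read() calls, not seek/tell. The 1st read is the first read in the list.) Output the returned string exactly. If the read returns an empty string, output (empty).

Answer: 48YO

Derivation:
After 1 (seek(+1, CUR)): offset=1
After 2 (read(1)): returned 'V', offset=2
After 3 (read(3)): returned 'VY7', offset=5
After 4 (seek(-4, END)): offset=12
After 5 (read(7)): returned '48YO', offset=16
After 6 (seek(-12, END)): offset=4
After 7 (tell()): offset=4
After 8 (tell()): offset=4
After 9 (read(2)): returned '75', offset=6
After 10 (read(8)): returned 'BN8P8048', offset=14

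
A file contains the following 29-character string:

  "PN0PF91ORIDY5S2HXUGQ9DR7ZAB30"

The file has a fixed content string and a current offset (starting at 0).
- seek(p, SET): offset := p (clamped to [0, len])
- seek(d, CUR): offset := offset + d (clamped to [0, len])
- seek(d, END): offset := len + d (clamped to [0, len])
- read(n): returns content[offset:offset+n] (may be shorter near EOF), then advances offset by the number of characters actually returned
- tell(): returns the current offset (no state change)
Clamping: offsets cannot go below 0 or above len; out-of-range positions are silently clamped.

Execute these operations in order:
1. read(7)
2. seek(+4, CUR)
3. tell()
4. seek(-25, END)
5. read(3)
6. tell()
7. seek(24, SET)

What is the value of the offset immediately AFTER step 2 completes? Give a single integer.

After 1 (read(7)): returned 'PN0PF91', offset=7
After 2 (seek(+4, CUR)): offset=11

Answer: 11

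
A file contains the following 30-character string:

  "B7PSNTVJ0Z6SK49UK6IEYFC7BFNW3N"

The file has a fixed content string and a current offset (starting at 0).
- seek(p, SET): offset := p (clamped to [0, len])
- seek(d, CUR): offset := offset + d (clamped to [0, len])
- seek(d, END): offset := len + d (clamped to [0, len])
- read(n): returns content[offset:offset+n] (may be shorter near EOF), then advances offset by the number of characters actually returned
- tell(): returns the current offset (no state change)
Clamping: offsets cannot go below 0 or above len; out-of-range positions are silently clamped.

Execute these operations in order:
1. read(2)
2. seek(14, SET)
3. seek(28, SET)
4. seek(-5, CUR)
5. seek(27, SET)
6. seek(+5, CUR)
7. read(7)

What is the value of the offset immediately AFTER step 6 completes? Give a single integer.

Answer: 30

Derivation:
After 1 (read(2)): returned 'B7', offset=2
After 2 (seek(14, SET)): offset=14
After 3 (seek(28, SET)): offset=28
After 4 (seek(-5, CUR)): offset=23
After 5 (seek(27, SET)): offset=27
After 6 (seek(+5, CUR)): offset=30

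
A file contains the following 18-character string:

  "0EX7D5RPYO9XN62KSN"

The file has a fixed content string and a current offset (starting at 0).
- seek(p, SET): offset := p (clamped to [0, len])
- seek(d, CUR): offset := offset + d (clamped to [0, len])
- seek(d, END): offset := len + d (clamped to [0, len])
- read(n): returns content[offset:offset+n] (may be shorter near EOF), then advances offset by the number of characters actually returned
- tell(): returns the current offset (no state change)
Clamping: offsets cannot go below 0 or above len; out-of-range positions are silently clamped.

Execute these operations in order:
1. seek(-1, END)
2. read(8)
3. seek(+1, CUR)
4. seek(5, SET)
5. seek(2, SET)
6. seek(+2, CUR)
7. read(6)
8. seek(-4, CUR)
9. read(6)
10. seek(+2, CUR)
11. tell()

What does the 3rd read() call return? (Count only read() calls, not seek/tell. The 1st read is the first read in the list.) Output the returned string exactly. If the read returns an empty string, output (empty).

After 1 (seek(-1, END)): offset=17
After 2 (read(8)): returned 'N', offset=18
After 3 (seek(+1, CUR)): offset=18
After 4 (seek(5, SET)): offset=5
After 5 (seek(2, SET)): offset=2
After 6 (seek(+2, CUR)): offset=4
After 7 (read(6)): returned 'D5RPYO', offset=10
After 8 (seek(-4, CUR)): offset=6
After 9 (read(6)): returned 'RPYO9X', offset=12
After 10 (seek(+2, CUR)): offset=14
After 11 (tell()): offset=14

Answer: RPYO9X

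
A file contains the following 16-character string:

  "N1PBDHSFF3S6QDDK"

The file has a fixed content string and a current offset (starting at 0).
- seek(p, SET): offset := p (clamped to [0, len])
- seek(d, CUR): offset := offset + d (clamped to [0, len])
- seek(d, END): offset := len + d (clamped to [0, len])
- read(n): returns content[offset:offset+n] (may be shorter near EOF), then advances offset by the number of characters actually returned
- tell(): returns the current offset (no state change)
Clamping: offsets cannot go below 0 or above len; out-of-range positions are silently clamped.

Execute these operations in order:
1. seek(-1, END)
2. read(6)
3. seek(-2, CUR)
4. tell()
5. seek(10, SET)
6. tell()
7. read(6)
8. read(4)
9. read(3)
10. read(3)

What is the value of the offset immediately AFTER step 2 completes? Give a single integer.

Answer: 16

Derivation:
After 1 (seek(-1, END)): offset=15
After 2 (read(6)): returned 'K', offset=16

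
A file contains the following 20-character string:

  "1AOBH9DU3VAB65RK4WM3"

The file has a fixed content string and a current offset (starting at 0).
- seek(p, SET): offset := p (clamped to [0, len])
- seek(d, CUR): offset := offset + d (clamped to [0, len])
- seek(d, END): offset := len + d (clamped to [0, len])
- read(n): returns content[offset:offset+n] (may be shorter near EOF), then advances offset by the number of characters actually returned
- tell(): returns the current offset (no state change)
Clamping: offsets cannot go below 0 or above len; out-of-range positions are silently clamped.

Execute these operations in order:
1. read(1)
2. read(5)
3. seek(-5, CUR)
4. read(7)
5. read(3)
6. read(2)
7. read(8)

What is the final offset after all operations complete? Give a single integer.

Answer: 20

Derivation:
After 1 (read(1)): returned '1', offset=1
After 2 (read(5)): returned 'AOBH9', offset=6
After 3 (seek(-5, CUR)): offset=1
After 4 (read(7)): returned 'AOBH9DU', offset=8
After 5 (read(3)): returned '3VA', offset=11
After 6 (read(2)): returned 'B6', offset=13
After 7 (read(8)): returned '5RK4WM3', offset=20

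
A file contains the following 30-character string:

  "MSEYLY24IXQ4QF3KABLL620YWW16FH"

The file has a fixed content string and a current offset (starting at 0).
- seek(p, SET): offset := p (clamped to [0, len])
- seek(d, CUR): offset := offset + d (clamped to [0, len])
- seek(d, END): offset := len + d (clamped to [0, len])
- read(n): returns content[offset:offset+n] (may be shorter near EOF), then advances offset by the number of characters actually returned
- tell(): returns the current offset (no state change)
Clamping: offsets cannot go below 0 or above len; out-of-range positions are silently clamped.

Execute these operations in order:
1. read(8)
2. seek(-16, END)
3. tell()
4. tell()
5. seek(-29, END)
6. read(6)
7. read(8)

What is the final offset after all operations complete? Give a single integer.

After 1 (read(8)): returned 'MSEYLY24', offset=8
After 2 (seek(-16, END)): offset=14
After 3 (tell()): offset=14
After 4 (tell()): offset=14
After 5 (seek(-29, END)): offset=1
After 6 (read(6)): returned 'SEYLY2', offset=7
After 7 (read(8)): returned '4IXQ4QF3', offset=15

Answer: 15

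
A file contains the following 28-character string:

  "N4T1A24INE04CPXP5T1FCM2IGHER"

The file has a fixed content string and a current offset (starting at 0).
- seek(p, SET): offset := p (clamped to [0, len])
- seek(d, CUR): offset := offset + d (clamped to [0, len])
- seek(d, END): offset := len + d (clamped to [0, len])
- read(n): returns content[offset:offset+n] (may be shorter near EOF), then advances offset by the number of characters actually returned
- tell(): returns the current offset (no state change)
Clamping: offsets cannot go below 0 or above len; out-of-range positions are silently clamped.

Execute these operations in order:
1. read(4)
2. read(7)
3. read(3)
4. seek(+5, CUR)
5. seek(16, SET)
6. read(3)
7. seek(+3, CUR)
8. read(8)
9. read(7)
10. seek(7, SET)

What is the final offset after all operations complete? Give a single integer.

After 1 (read(4)): returned 'N4T1', offset=4
After 2 (read(7)): returned 'A24INE0', offset=11
After 3 (read(3)): returned '4CP', offset=14
After 4 (seek(+5, CUR)): offset=19
After 5 (seek(16, SET)): offset=16
After 6 (read(3)): returned '5T1', offset=19
After 7 (seek(+3, CUR)): offset=22
After 8 (read(8)): returned '2IGHER', offset=28
After 9 (read(7)): returned '', offset=28
After 10 (seek(7, SET)): offset=7

Answer: 7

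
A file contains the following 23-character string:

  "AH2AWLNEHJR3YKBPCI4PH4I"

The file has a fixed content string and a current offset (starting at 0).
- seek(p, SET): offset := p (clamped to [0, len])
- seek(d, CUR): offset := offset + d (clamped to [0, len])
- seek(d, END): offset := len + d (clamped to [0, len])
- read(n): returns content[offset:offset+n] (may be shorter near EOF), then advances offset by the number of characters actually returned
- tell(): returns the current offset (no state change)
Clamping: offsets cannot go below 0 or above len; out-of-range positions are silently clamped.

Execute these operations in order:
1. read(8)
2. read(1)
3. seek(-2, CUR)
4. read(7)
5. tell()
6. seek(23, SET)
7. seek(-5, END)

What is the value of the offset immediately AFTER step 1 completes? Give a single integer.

After 1 (read(8)): returned 'AH2AWLNE', offset=8

Answer: 8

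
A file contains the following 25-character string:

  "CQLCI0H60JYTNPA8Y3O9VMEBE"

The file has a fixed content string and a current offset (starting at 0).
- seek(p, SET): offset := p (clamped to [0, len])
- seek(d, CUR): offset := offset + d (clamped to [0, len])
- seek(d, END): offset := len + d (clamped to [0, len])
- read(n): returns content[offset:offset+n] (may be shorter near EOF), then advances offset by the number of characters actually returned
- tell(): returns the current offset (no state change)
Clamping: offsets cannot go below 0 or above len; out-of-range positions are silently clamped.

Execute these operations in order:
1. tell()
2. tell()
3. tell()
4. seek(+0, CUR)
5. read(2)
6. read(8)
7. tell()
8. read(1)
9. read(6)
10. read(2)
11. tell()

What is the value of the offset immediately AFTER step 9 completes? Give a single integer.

Answer: 17

Derivation:
After 1 (tell()): offset=0
After 2 (tell()): offset=0
After 3 (tell()): offset=0
After 4 (seek(+0, CUR)): offset=0
After 5 (read(2)): returned 'CQ', offset=2
After 6 (read(8)): returned 'LCI0H60J', offset=10
After 7 (tell()): offset=10
After 8 (read(1)): returned 'Y', offset=11
After 9 (read(6)): returned 'TNPA8Y', offset=17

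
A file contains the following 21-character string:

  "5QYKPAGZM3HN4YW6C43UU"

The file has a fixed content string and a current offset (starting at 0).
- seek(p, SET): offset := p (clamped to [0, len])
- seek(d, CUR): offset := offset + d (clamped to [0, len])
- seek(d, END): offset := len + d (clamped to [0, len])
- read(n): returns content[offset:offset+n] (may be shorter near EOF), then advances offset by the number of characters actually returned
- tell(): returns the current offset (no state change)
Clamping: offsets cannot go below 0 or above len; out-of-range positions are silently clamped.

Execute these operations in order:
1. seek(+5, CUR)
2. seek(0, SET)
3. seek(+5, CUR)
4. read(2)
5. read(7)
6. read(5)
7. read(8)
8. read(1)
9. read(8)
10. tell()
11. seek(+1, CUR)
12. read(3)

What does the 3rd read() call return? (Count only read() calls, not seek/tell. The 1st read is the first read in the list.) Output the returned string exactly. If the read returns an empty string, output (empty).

After 1 (seek(+5, CUR)): offset=5
After 2 (seek(0, SET)): offset=0
After 3 (seek(+5, CUR)): offset=5
After 4 (read(2)): returned 'AG', offset=7
After 5 (read(7)): returned 'ZM3HN4Y', offset=14
After 6 (read(5)): returned 'W6C43', offset=19
After 7 (read(8)): returned 'UU', offset=21
After 8 (read(1)): returned '', offset=21
After 9 (read(8)): returned '', offset=21
After 10 (tell()): offset=21
After 11 (seek(+1, CUR)): offset=21
After 12 (read(3)): returned '', offset=21

Answer: W6C43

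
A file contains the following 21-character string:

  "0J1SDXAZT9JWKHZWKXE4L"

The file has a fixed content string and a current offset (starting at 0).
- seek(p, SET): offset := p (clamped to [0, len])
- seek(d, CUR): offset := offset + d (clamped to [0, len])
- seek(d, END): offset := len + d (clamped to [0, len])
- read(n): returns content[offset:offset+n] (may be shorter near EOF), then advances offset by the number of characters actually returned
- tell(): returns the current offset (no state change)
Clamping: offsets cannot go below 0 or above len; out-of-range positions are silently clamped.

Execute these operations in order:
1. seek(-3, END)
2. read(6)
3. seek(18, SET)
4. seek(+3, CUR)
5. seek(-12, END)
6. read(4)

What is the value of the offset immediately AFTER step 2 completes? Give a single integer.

Answer: 21

Derivation:
After 1 (seek(-3, END)): offset=18
After 2 (read(6)): returned 'E4L', offset=21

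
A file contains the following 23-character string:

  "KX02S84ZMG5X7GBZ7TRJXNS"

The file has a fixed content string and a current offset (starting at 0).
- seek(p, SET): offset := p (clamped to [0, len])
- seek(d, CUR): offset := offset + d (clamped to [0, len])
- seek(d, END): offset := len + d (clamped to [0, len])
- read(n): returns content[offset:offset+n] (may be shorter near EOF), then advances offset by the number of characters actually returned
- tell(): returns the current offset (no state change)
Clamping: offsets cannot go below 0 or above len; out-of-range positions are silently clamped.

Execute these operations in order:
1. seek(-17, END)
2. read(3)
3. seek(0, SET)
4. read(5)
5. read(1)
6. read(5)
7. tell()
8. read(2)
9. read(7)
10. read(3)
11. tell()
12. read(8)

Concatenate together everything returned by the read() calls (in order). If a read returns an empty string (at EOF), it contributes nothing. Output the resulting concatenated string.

Answer: 4ZMKX02S84ZMG5X7GBZ7TRJXNS

Derivation:
After 1 (seek(-17, END)): offset=6
After 2 (read(3)): returned '4ZM', offset=9
After 3 (seek(0, SET)): offset=0
After 4 (read(5)): returned 'KX02S', offset=5
After 5 (read(1)): returned '8', offset=6
After 6 (read(5)): returned '4ZMG5', offset=11
After 7 (tell()): offset=11
After 8 (read(2)): returned 'X7', offset=13
After 9 (read(7)): returned 'GBZ7TRJ', offset=20
After 10 (read(3)): returned 'XNS', offset=23
After 11 (tell()): offset=23
After 12 (read(8)): returned '', offset=23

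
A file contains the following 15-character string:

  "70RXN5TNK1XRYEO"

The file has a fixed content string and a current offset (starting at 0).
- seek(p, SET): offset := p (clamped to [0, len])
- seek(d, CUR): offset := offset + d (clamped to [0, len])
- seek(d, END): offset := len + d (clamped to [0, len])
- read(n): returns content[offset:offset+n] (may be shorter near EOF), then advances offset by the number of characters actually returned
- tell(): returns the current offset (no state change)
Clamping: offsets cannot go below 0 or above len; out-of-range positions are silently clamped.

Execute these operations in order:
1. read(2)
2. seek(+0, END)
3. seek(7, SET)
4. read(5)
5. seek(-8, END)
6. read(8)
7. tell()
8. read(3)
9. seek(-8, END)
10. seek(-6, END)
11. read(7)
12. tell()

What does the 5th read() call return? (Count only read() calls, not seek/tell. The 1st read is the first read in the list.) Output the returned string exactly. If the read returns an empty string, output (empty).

Answer: 1XRYEO

Derivation:
After 1 (read(2)): returned '70', offset=2
After 2 (seek(+0, END)): offset=15
After 3 (seek(7, SET)): offset=7
After 4 (read(5)): returned 'NK1XR', offset=12
After 5 (seek(-8, END)): offset=7
After 6 (read(8)): returned 'NK1XRYEO', offset=15
After 7 (tell()): offset=15
After 8 (read(3)): returned '', offset=15
After 9 (seek(-8, END)): offset=7
After 10 (seek(-6, END)): offset=9
After 11 (read(7)): returned '1XRYEO', offset=15
After 12 (tell()): offset=15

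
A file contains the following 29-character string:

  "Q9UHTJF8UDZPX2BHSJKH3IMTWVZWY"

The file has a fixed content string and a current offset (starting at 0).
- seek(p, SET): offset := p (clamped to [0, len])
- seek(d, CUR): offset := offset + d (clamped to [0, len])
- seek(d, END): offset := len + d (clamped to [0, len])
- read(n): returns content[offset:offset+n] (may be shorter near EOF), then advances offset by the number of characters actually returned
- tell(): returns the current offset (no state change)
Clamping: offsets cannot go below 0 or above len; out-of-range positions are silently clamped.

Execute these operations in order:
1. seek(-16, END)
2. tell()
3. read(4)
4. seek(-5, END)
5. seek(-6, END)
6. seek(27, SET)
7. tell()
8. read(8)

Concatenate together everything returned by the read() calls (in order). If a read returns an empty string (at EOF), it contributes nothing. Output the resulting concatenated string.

Answer: 2BHSWY

Derivation:
After 1 (seek(-16, END)): offset=13
After 2 (tell()): offset=13
After 3 (read(4)): returned '2BHS', offset=17
After 4 (seek(-5, END)): offset=24
After 5 (seek(-6, END)): offset=23
After 6 (seek(27, SET)): offset=27
After 7 (tell()): offset=27
After 8 (read(8)): returned 'WY', offset=29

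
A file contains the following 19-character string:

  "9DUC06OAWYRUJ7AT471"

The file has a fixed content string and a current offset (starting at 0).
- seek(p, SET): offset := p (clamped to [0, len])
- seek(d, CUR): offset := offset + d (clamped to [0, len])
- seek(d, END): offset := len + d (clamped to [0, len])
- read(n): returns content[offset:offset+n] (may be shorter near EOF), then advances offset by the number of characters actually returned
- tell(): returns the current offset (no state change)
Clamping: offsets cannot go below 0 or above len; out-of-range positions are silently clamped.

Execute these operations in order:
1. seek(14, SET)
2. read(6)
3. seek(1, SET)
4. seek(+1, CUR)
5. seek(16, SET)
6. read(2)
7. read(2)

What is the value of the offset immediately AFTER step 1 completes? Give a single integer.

Answer: 14

Derivation:
After 1 (seek(14, SET)): offset=14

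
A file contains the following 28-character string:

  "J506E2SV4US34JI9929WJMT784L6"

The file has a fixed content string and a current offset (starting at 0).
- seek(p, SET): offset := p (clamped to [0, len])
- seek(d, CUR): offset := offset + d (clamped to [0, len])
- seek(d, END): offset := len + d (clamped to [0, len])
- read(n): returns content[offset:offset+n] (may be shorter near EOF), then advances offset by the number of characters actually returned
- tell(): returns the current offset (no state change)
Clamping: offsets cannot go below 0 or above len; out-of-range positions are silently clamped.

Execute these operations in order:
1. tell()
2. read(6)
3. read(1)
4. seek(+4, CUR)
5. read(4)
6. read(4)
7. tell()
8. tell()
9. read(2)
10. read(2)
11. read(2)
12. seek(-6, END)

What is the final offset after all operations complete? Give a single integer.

After 1 (tell()): offset=0
After 2 (read(6)): returned 'J506E2', offset=6
After 3 (read(1)): returned 'S', offset=7
After 4 (seek(+4, CUR)): offset=11
After 5 (read(4)): returned '34JI', offset=15
After 6 (read(4)): returned '9929', offset=19
After 7 (tell()): offset=19
After 8 (tell()): offset=19
After 9 (read(2)): returned 'WJ', offset=21
After 10 (read(2)): returned 'MT', offset=23
After 11 (read(2)): returned '78', offset=25
After 12 (seek(-6, END)): offset=22

Answer: 22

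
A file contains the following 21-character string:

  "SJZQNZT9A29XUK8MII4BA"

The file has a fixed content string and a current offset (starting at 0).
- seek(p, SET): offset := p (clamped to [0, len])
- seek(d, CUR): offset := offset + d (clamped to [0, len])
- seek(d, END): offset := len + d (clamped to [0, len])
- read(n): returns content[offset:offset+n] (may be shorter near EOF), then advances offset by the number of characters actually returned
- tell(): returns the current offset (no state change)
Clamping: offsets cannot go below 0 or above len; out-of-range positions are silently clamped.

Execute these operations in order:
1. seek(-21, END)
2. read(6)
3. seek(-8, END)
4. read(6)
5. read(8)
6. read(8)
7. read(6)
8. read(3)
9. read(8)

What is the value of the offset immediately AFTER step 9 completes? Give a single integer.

Answer: 21

Derivation:
After 1 (seek(-21, END)): offset=0
After 2 (read(6)): returned 'SJZQNZ', offset=6
After 3 (seek(-8, END)): offset=13
After 4 (read(6)): returned 'K8MII4', offset=19
After 5 (read(8)): returned 'BA', offset=21
After 6 (read(8)): returned '', offset=21
After 7 (read(6)): returned '', offset=21
After 8 (read(3)): returned '', offset=21
After 9 (read(8)): returned '', offset=21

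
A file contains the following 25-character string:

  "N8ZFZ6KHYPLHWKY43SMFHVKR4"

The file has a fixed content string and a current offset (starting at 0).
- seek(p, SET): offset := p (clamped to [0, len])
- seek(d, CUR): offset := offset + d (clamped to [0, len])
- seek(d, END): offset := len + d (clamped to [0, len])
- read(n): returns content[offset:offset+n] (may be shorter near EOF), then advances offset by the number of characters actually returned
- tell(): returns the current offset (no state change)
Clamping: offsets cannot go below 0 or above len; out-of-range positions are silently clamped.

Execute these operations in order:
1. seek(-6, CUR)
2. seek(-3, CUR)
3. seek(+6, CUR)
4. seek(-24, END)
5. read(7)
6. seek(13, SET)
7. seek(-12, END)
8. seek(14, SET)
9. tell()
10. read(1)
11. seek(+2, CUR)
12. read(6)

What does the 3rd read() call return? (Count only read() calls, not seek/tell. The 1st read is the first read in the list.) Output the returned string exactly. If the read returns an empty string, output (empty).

After 1 (seek(-6, CUR)): offset=0
After 2 (seek(-3, CUR)): offset=0
After 3 (seek(+6, CUR)): offset=6
After 4 (seek(-24, END)): offset=1
After 5 (read(7)): returned '8ZFZ6KH', offset=8
After 6 (seek(13, SET)): offset=13
After 7 (seek(-12, END)): offset=13
After 8 (seek(14, SET)): offset=14
After 9 (tell()): offset=14
After 10 (read(1)): returned 'Y', offset=15
After 11 (seek(+2, CUR)): offset=17
After 12 (read(6)): returned 'SMFHVK', offset=23

Answer: SMFHVK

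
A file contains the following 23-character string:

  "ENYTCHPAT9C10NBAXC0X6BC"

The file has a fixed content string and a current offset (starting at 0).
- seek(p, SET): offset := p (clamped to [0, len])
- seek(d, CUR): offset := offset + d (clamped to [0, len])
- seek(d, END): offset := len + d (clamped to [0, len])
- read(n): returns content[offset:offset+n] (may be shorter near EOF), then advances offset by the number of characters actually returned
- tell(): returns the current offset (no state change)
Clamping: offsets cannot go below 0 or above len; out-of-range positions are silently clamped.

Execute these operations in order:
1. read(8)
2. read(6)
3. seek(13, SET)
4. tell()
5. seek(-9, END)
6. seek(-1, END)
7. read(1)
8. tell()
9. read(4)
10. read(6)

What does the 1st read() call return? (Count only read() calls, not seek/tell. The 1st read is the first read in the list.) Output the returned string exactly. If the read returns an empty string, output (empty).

Answer: ENYTCHPA

Derivation:
After 1 (read(8)): returned 'ENYTCHPA', offset=8
After 2 (read(6)): returned 'T9C10N', offset=14
After 3 (seek(13, SET)): offset=13
After 4 (tell()): offset=13
After 5 (seek(-9, END)): offset=14
After 6 (seek(-1, END)): offset=22
After 7 (read(1)): returned 'C', offset=23
After 8 (tell()): offset=23
After 9 (read(4)): returned '', offset=23
After 10 (read(6)): returned '', offset=23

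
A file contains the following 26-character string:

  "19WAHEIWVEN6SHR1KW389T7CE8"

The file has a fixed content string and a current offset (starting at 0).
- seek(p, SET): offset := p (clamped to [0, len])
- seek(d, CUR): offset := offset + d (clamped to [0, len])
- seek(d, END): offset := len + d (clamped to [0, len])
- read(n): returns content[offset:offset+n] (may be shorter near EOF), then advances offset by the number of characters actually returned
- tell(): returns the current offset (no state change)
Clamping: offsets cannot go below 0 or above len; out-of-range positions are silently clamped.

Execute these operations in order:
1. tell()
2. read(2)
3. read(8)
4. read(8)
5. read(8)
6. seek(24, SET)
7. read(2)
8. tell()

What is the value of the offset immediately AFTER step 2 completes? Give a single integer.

Answer: 2

Derivation:
After 1 (tell()): offset=0
After 2 (read(2)): returned '19', offset=2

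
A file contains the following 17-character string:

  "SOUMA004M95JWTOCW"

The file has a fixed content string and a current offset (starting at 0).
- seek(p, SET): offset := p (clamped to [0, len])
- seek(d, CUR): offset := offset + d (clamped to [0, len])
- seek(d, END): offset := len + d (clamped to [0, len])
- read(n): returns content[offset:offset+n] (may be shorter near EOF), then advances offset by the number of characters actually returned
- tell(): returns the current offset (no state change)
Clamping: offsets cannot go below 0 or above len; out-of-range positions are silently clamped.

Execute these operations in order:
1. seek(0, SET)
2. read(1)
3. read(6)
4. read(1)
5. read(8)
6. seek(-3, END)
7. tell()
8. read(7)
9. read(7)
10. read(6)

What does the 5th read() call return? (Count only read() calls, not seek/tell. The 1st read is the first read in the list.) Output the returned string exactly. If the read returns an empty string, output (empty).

After 1 (seek(0, SET)): offset=0
After 2 (read(1)): returned 'S', offset=1
After 3 (read(6)): returned 'OUMA00', offset=7
After 4 (read(1)): returned '4', offset=8
After 5 (read(8)): returned 'M95JWTOC', offset=16
After 6 (seek(-3, END)): offset=14
After 7 (tell()): offset=14
After 8 (read(7)): returned 'OCW', offset=17
After 9 (read(7)): returned '', offset=17
After 10 (read(6)): returned '', offset=17

Answer: OCW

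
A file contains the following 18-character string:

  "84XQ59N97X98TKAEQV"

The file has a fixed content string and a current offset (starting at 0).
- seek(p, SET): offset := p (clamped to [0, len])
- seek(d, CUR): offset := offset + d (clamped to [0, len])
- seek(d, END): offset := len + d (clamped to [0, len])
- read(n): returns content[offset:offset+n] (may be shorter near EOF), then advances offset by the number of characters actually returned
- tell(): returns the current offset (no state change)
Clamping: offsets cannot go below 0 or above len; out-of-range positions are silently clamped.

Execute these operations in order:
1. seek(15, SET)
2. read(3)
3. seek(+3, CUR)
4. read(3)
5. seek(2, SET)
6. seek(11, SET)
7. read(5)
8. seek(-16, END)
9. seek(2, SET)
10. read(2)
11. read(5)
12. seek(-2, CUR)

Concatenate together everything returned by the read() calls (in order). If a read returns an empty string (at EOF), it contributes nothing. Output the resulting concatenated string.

After 1 (seek(15, SET)): offset=15
After 2 (read(3)): returned 'EQV', offset=18
After 3 (seek(+3, CUR)): offset=18
After 4 (read(3)): returned '', offset=18
After 5 (seek(2, SET)): offset=2
After 6 (seek(11, SET)): offset=11
After 7 (read(5)): returned '8TKAE', offset=16
After 8 (seek(-16, END)): offset=2
After 9 (seek(2, SET)): offset=2
After 10 (read(2)): returned 'XQ', offset=4
After 11 (read(5)): returned '59N97', offset=9
After 12 (seek(-2, CUR)): offset=7

Answer: EQV8TKAEXQ59N97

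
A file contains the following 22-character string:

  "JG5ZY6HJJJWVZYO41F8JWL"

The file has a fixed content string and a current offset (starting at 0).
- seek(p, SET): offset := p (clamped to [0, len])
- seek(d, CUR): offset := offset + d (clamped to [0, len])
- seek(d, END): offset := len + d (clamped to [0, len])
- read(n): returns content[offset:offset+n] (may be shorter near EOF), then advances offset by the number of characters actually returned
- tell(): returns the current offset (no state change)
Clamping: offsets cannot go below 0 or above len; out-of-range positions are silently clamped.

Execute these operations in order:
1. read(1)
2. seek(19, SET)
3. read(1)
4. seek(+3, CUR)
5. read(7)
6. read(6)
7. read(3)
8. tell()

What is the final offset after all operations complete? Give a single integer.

Answer: 22

Derivation:
After 1 (read(1)): returned 'J', offset=1
After 2 (seek(19, SET)): offset=19
After 3 (read(1)): returned 'J', offset=20
After 4 (seek(+3, CUR)): offset=22
After 5 (read(7)): returned '', offset=22
After 6 (read(6)): returned '', offset=22
After 7 (read(3)): returned '', offset=22
After 8 (tell()): offset=22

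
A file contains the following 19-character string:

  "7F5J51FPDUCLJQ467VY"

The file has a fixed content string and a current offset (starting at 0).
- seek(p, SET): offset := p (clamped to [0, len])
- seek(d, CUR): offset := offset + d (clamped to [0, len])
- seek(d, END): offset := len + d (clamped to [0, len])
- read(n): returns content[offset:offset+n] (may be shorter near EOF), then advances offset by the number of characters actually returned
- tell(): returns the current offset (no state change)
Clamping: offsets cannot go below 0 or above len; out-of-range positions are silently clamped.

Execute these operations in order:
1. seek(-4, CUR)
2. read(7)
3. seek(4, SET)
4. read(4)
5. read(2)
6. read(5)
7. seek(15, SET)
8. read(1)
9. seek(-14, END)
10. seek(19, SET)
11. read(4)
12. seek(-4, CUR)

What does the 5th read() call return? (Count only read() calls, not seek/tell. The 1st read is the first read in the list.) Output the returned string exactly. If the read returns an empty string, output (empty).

Answer: 6

Derivation:
After 1 (seek(-4, CUR)): offset=0
After 2 (read(7)): returned '7F5J51F', offset=7
After 3 (seek(4, SET)): offset=4
After 4 (read(4)): returned '51FP', offset=8
After 5 (read(2)): returned 'DU', offset=10
After 6 (read(5)): returned 'CLJQ4', offset=15
After 7 (seek(15, SET)): offset=15
After 8 (read(1)): returned '6', offset=16
After 9 (seek(-14, END)): offset=5
After 10 (seek(19, SET)): offset=19
After 11 (read(4)): returned '', offset=19
After 12 (seek(-4, CUR)): offset=15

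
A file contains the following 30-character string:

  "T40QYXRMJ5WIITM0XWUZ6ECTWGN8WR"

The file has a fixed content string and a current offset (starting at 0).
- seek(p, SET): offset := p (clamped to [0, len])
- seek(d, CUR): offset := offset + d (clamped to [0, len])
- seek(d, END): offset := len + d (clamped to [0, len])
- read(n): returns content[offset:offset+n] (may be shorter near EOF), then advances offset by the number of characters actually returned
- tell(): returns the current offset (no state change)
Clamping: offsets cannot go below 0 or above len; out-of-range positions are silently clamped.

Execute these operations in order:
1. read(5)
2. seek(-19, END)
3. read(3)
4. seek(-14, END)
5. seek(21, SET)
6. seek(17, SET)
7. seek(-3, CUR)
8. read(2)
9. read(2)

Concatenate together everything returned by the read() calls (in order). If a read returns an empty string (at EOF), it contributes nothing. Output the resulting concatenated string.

Answer: T40QYIITM0XW

Derivation:
After 1 (read(5)): returned 'T40QY', offset=5
After 2 (seek(-19, END)): offset=11
After 3 (read(3)): returned 'IIT', offset=14
After 4 (seek(-14, END)): offset=16
After 5 (seek(21, SET)): offset=21
After 6 (seek(17, SET)): offset=17
After 7 (seek(-3, CUR)): offset=14
After 8 (read(2)): returned 'M0', offset=16
After 9 (read(2)): returned 'XW', offset=18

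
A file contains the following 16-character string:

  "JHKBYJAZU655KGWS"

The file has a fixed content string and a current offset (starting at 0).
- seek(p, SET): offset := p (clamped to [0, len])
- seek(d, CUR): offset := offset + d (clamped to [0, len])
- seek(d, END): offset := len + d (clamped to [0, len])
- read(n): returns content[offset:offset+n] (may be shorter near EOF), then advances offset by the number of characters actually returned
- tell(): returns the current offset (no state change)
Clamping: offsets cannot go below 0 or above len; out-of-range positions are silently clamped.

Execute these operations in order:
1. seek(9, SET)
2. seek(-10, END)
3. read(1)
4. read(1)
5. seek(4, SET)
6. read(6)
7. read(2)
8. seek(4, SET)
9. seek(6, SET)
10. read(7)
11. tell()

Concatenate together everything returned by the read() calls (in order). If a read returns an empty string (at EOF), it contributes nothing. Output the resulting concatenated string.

After 1 (seek(9, SET)): offset=9
After 2 (seek(-10, END)): offset=6
After 3 (read(1)): returned 'A', offset=7
After 4 (read(1)): returned 'Z', offset=8
After 5 (seek(4, SET)): offset=4
After 6 (read(6)): returned 'YJAZU6', offset=10
After 7 (read(2)): returned '55', offset=12
After 8 (seek(4, SET)): offset=4
After 9 (seek(6, SET)): offset=6
After 10 (read(7)): returned 'AZU655K', offset=13
After 11 (tell()): offset=13

Answer: AZYJAZU655AZU655K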